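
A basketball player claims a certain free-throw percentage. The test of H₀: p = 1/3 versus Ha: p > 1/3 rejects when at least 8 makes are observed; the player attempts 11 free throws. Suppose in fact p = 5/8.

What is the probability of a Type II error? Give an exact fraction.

688976199/1073741824

A Type II error is failing to reject when Ha holds: with p = 5/8, β = P(Y ≤ 7).
Adding the binomial probabilities P(Y=0)+…+P(Y=7) at p = 5/8 gives 688976199/1073741824.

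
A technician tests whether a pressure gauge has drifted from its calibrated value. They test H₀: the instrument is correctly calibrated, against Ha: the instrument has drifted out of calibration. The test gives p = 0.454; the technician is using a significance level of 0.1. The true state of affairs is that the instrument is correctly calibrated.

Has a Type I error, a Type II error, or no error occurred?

No error — this is a correct decision.

Since p = 0.454 ≥ α = 0.1, H₀ is not rejected.
H₀ is true (actually the instrument is correctly calibrated).
The decision matches the true state — no error.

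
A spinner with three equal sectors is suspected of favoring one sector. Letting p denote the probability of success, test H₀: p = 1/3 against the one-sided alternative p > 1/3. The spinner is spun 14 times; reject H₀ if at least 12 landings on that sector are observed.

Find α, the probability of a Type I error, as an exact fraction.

131/1594323

Under H₀, Y ~ Binomial(14, 1/3), and α = P(Y ≥ 12).
P(Y ≥ 12) = Σ_{j=12}^{14} C(14,j)·(1/3)^j·(2/3)^{14-j} = 131/1594323.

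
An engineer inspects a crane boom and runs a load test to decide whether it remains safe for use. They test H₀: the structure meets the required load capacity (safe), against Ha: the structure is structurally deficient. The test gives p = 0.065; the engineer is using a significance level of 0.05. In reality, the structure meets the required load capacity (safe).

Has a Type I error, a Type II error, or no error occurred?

Since p = 0.065 ≥ α = 0.05, H₀ is not rejected.
H₀ is true (actually the structure meets the required load capacity (safe)).
The decision matches the true state — no error.

Neither — the decision is correct.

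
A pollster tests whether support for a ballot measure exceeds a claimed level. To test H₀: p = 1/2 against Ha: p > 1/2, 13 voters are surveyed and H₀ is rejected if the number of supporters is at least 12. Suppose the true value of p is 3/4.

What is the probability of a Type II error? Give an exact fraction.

3662863/4194304

A Type II error is failing to reject when Ha holds: with p = 3/4, β = P(Y ≤ 11).
Adding the binomial probabilities P(Y=0)+…+P(Y=11) at p = 3/4 gives 3662863/4194304.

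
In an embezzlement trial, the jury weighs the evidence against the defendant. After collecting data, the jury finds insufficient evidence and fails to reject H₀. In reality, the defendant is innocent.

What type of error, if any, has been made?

The conventional null hypothesis here is that the defendant is innocent.
The test retained a true H₀ — the decision matches the true state.

No error — this is a correct decision.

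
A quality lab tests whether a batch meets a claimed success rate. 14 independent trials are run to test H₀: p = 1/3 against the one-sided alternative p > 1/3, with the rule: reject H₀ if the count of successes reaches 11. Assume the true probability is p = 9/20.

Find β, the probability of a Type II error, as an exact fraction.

809836111480091663/819200000000000000

Under the alternative p = 9/20, K ~ Binomial(14, 9/20); β is the probability the test does not reject, P(K < 11).
Equivalently, β = 1 − P(K ≥ 11) = 809836111480091663/819200000000000000.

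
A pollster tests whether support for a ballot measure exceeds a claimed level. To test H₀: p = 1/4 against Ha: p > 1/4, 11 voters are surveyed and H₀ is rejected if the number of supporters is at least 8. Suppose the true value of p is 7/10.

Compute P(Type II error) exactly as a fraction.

1076094153/2500000000

Under the alternative p = 7/10, K ~ Binomial(11, 7/10); β is the probability the test does not reject, P(K < 8).
Summing C(11,j)·(7/10)^j·(3/10)^{11-j} for j = 0..7 gives 1076094153/2500000000.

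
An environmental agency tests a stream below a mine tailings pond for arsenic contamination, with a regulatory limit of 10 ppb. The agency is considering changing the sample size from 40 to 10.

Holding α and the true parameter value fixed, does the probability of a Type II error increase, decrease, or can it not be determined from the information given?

It increases.

With less data the test statistic is noisier; under Ha, more outcomes land inside the acceptance region.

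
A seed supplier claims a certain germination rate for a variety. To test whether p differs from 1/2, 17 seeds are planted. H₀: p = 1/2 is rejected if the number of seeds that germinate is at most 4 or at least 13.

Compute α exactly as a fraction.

Under H₀, X ~ Binomial(17, 1/2); α is the probability of landing in either tail, P(X ≤ 4) + P(X ≥ 13).
Each tail has probability (1 + 17 + 136 + 680 + 2380)/131072; doubling gives α = 6428/131072 = 1607/32768.

1607/32768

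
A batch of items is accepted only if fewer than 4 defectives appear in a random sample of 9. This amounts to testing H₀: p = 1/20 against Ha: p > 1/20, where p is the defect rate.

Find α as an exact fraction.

The significance level is the probability, assuming p = 1/20, of seeing 4 or more defectives in 9 draws.
Computing the lower-tail complement: 1 − 127917750439/128000000000 = 82249561/128000000000.

82249561/128000000000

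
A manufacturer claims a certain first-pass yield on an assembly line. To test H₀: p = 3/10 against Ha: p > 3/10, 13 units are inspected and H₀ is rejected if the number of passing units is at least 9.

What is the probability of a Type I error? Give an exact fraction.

α = P(reject H₀ | H₀ true) = P(X ≥ 9 | p = 3/10), with X ~ Binomial(13, 3/10).
Summing C(13,j)(3/10)^j(7/10)^{13−j} for j = 9,…,13 gives 8061940287/2000000000000.

8061940287/2000000000000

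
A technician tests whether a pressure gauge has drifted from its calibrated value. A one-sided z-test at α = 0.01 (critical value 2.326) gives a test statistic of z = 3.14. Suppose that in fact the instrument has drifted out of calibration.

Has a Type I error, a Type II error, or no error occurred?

Neither — the decision is correct.

The conventional null hypothesis is that the instrument is correctly calibrated.
Since z = 3.14 > z* = 2.326, H₀ is rejected.
H₀ is false (actually the instrument has drifted out of calibration).
The decision matches the true state — no error.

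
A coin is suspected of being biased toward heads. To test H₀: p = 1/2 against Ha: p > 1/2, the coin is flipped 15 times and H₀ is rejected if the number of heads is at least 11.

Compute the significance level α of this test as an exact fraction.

The Type I error probability is α = P(X ≥ 11) computed under H₀, where X ~ Binomial(15, 1/2).
P(X ≥ 11) = [C(15,11) + C(15,12) + C(15,13) + C(15,14) + C(15,15)] / 2^15 = (1365 + 455 + 105 + 15 + 1) / 32768 = 1941/32768.

1941/32768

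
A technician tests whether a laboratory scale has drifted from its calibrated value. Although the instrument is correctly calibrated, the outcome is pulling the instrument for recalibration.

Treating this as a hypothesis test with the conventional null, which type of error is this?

Type I error

The null hypothesis here is that the instrument is correctly calibrated.
'Pulling the instrument for recalibration' corresponds to rejecting H₀.
H₀ was rejected but H₀ is true — a Type I error (false positive).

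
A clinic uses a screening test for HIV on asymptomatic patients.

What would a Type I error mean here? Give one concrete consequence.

With the conventional null hypothesis that the patient does not have HIV:
A Type I error is rejecting H₀ when H₀ is true.
Here that means flagging the patient as positive and ordering follow-up testing when actually the patient does not have HIV.

A Type I error would mean concluding that the patient has HIV when in fact the patient does not have HIV. Consequence: a healthy patient suffers needless anxiety and the cost of confirmatory testing.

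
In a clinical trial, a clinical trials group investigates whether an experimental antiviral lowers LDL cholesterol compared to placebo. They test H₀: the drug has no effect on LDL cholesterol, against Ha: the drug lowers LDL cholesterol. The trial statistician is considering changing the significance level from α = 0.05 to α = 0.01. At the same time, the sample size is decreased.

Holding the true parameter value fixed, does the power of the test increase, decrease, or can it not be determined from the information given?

Lowering α raises the bar for rejection; under Ha, the test now fails to reject on outcomes it previously would have rejected. Reducing n widens both sampling distributions, so the test has less ability to distinguish Ha from H₀. Both changes push β in the same direction.
Since power = 1 − β and β increases, power decreases.

It decreases.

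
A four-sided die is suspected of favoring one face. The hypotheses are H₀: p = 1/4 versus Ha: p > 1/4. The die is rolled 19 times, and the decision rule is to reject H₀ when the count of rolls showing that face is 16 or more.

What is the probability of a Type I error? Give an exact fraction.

The Type I error probability is α = P(S ≥ 16) computed under H₀, where S ~ Binomial(19, 1/4).
Adding the binomial terms for j = 16 through 19 with p = 1/4 yields 1735/17179869184.

1735/17179869184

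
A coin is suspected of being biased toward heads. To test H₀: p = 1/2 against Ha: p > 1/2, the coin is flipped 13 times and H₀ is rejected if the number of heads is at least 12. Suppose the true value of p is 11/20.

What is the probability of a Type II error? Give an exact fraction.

636861571623279/640000000000000

Under the alternative p = 11/20, X ~ Binomial(13, 11/20); β is the probability the test does not reject, P(X < 12).
Summing C(13,j)·(11/20)^j·(9/20)^{13-j} for j = 0..11 gives 636861571623279/640000000000000.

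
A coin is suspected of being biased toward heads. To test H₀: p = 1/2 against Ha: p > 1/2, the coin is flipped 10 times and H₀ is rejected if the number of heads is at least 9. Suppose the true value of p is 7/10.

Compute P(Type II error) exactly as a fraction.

8506916541/10000000000

Under the alternative p = 7/10, K ~ Binomial(10, 7/10); β is the probability the test does not reject, P(K < 9).
Equivalently, β = 1 − P(K ≥ 9) = 8506916541/10000000000.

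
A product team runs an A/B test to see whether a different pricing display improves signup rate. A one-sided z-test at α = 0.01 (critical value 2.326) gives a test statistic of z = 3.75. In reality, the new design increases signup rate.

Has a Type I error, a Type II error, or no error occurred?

No error (correct decision).

The conventional null hypothesis is that the new design has no effect on signup rate.
Since z = 3.75 > z* = 2.326, H₀ is rejected.
H₀ is false (actually the new design increases signup rate).
The decision matches the true state — no error.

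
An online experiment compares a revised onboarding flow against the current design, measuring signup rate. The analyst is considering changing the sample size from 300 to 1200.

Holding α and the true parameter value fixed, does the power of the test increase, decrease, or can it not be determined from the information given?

A larger sample reduces the standard error, pulling the sampling distribution under Ha further from the non-rejection region.
Since power = 1 − β and β decreases, power increases.

It increases.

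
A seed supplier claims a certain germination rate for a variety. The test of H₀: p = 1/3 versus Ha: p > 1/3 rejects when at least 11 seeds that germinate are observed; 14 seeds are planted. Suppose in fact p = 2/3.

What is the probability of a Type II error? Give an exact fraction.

β = P(fail to reject H₀ | Ha true) = P(Y ≤ 10 | p = 2/3), Y ~ Binomial(14, 2/3).
Equivalently, β = 1 − P(Y ≥ 11) = 3533689/4782969.

3533689/4782969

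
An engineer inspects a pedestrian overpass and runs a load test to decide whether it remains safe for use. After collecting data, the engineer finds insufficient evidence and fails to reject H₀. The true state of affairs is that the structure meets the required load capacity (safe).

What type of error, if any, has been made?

The conventional null hypothesis here is that the structure meets the required load capacity (safe).
The test retained a true H₀ — the decision matches the true state.

No error — this is a correct decision.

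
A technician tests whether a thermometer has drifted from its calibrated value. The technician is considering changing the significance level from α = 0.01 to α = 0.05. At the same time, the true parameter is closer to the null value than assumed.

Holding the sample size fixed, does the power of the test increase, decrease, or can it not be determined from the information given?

The first change alone would make β decrease; the second alone would make β increase. Which effect dominates depends on the magnitudes, which are not given.
Since power = 1 − β, the effect on power is likewise indeterminate.

Cannot be determined from the information given.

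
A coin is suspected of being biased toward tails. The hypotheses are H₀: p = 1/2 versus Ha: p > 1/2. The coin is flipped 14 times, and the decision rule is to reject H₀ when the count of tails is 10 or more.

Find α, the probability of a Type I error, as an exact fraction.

1471/16384

The Type I error probability is α = P(S ≥ 10) computed under H₀, where S ~ Binomial(14, 1/2).
P(S ≥ 10) = [C(14,10) + C(14,11) + C(14,12) + C(14,13) + C(14,14)] / 2^14 = (1001 + 364 + 91 + 14 + 1) / 16384 = 1471/16384.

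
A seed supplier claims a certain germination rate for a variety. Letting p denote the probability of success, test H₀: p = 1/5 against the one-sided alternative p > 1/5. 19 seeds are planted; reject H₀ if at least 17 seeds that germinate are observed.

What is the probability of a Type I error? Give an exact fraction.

2813/19073486328125

Under H₀, Y ~ Binomial(19, 1/5), and α = P(Y ≥ 17).
Adding the binomial terms for j = 17 through 19 with p = 1/5 yields 2813/19073486328125.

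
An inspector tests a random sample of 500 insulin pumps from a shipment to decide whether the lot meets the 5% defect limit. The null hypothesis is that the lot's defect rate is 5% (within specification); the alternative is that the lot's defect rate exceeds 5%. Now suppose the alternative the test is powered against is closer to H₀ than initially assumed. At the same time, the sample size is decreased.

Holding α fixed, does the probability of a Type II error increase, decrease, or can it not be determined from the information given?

When the true parameter is near the null value, the test has a harder time distinguishing Ha from H₀. A smaller sample increases the standard error, so the sampling distributions under H₀ and Ha overlap more. Both changes push β in the same direction.

It increases.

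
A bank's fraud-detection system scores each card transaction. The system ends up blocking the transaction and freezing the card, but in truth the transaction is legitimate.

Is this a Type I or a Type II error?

The null hypothesis here is that the transaction is legitimate.
'Blocking the transaction and freezing the card' corresponds to rejecting H₀.
H₀ was rejected but H₀ is true — a Type I error (false positive).

Type I error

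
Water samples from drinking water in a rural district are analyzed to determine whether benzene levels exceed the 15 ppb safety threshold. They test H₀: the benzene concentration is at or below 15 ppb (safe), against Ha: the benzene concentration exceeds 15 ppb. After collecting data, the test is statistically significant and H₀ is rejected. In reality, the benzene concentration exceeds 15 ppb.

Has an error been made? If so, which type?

No error (correct decision).

The test rejected a false H₀ — the decision matches the true state.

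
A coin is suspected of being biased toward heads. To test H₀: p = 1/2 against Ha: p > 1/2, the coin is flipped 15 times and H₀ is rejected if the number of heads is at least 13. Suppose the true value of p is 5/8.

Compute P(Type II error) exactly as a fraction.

β = P(fail to reject H₀ | Ha true) = P(S ≤ 12 | p = 5/8), S ~ Binomial(15, 5/8).
Adding the binomial probabilities P(S=0)+…+P(S=12) at p = 5/8 gives 33725631854457/35184372088832.

33725631854457/35184372088832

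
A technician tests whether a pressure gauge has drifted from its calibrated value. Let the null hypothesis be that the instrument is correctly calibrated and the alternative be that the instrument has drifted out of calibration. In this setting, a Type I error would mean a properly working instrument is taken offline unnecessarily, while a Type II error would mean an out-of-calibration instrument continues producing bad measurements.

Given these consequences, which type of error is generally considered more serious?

Type II error

The Type II consequence (an out-of-calibration instrument continues producing bad measurements) is more severe than the Type I consequence (a properly working instrument is taken offline unnecessarily).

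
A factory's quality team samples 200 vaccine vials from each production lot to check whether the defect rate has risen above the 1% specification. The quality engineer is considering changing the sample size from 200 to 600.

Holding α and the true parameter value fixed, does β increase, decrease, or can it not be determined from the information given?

It decreases.

A larger sample reduces the standard error, pulling the sampling distribution under Ha further from the non-rejection region.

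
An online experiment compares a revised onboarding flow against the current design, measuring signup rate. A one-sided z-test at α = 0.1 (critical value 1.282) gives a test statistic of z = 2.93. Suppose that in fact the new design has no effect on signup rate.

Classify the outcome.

The conventional null hypothesis is that the new design has no effect on signup rate.
Since z = 2.93 > z* = 1.282, H₀ is rejected.
H₀ is true (actually the new design has no effect on signup rate).
Rejecting a true H₀ is a Type I error.

Type I error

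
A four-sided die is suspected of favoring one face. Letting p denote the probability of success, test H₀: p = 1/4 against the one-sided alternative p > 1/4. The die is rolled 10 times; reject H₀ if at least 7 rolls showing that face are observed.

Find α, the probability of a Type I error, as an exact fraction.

919/262144

The Type I error probability is α = P(K ≥ 7) computed under H₀, where K ~ Binomial(10, 1/4).
Adding the binomial terms for j = 7 through 10 with p = 1/4 yields 919/262144.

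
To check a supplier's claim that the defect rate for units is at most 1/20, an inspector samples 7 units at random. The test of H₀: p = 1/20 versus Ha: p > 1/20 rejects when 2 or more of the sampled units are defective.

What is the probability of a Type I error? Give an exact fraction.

α = P(reject H₀ | H₀ true) = P(X ≥ 2 | p = 1/20), X ~ Binomial(7, 1/20).
α = 1 − P(X ≤ 1) = 1 − 611596453/640000000 = 28403547/640000000.

28403547/640000000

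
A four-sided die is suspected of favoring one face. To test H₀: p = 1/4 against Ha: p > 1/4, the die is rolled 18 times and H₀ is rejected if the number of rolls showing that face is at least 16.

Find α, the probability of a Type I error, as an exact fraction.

179/8589934592

Under H₀, X ~ Binomial(18, 1/4), and α = P(X ≥ 16).
Summing C(18,j)(1/4)^j(3/4)^{18−j} for j = 16,…,18 gives 179/8589934592.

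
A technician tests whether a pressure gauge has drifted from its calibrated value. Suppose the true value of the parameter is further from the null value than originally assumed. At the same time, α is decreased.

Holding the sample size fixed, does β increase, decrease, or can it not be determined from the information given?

Cannot be determined from the information given.

The first change alone would make β decrease; the second alone would make β increase. Which effect dominates depends on the magnitudes, which are not given.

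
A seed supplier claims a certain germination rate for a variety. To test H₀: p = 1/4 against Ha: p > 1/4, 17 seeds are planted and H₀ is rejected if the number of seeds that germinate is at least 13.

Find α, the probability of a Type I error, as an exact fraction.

α = P(reject H₀ | H₀ true) = P(S ≥ 13 | p = 1/4), with S ~ Binomial(17, 1/4).
Summing C(17,j)(1/4)^j(3/4)^{17−j} for j = 13,…,17 gives 3319/268435456.

3319/268435456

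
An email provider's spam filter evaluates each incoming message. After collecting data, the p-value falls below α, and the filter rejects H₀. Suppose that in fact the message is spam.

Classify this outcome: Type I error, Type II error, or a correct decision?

No error — this is a correct decision.

The conventional null hypothesis here is that the message is legitimate (not spam).
The test rejected a false H₀ — the decision matches the true state.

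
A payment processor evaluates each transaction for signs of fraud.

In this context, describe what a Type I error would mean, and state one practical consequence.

A Type I error would mean concluding that the transaction is fraudulent when in fact the transaction is legitimate. Consequence: a legitimate purchase is declined and the customer's card is frozen.

With the conventional null hypothesis that the transaction is legitimate:
A Type I error is rejecting H₀ when H₀ is true.
Here that means blocking the transaction and freezing the card when actually the transaction is legitimate.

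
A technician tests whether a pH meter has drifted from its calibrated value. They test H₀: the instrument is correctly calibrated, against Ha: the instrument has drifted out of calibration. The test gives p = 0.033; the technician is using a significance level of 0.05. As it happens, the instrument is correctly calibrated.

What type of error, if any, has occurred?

Since p = 0.033 < α = 0.05, H₀ is rejected.
H₀ is true (actually the instrument is correctly calibrated).
Rejecting a true H₀ is a Type I error.

Type I error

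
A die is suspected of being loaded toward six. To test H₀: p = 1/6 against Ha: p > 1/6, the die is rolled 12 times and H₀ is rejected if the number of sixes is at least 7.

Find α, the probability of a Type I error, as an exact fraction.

α = P(reject H₀ | H₀ true) = P(X ≥ 7 | p = 1/6), with X ~ Binomial(12, 1/6).
Adding the binomial terms for j = 7 through 12 with p = 1/6 yields 468931/362797056.

468931/362797056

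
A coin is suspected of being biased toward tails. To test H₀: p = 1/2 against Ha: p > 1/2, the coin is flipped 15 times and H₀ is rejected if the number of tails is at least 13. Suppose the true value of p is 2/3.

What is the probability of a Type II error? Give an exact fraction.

13210219/14348907

Under the alternative p = 2/3, S ~ Binomial(15, 2/3); β is the probability the test does not reject, P(S < 13).
Adding the binomial probabilities P(S=0)+…+P(S=12) at p = 2/3 gives 13210219/14348907.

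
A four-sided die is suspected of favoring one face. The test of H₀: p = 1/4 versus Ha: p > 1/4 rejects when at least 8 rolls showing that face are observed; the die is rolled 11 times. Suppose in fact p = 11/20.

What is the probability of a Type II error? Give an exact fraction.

β = P(fail to reject H₀ | Ha true) = P(Y ≤ 7 | p = 11/20), Y ~ Binomial(11, 11/20).
Adding the binomial probabilities P(Y=0)+…+P(Y=7) at p = 11/20 gives 828290341647/1024000000000.

828290341647/1024000000000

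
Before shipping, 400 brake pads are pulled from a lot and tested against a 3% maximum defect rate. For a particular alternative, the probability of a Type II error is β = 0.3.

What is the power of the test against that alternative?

0.7

Power = 1 − β = 1 − 0.3 = 0.7.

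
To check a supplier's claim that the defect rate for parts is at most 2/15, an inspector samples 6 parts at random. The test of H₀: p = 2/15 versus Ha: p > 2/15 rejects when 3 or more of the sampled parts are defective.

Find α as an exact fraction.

α = P(reject H₀ | H₀ true) = P(Y ≥ 3 | p = 2/15), Y ~ Binomial(6, 2/15).
Via the complement, α = 1 − Σ_{j=0}^{2} C(6,j)(2/15)^j(13/15)^{6-j} = 78928/2278125.

78928/2278125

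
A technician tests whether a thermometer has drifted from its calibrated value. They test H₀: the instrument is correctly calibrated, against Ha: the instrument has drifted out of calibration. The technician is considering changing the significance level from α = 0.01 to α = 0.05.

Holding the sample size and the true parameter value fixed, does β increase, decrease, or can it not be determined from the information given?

Relaxing α lowers the evidence threshold; under Ha, outcomes that previously fell short now trigger rejection.

It decreases.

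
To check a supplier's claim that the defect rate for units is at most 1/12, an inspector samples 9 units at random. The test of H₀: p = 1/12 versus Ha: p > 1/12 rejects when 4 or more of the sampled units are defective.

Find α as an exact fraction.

α = P(reject H₀ | H₀ true) = P(Y ≥ 4 | p = 1/12), Y ~ Binomial(9, 1/12).
α = 1 − P(Y ≤ 3) = 1 − 1284381725/1289945088 = 5563363/1289945088.

5563363/1289945088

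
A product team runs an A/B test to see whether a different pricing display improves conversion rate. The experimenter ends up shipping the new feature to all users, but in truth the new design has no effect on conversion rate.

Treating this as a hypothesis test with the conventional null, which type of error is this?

Type I error

The null hypothesis here is that the new design has no effect on conversion rate.
'Shipping the new feature to all users' corresponds to rejecting H₀.
H₀ was rejected but H₀ is true — a Type I error (false positive).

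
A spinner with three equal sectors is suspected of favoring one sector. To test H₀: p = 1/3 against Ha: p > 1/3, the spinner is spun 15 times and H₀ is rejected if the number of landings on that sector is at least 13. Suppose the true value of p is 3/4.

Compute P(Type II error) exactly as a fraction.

β = P(fail to reject H₀ | Ha true) = P(X ≤ 12 | p = 3/4), X ~ Binomial(15, 3/4).
Equivalently, β = 1 − P(X ≥ 13) = 820244467/1073741824.

820244467/1073741824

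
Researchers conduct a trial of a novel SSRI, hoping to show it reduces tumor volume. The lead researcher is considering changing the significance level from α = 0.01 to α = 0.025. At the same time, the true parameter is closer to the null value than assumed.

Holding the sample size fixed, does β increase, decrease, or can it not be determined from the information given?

The first change alone would make β decrease; the second alone would make β increase. Which effect dominates depends on the magnitudes, which are not given.

Cannot be determined from the information given.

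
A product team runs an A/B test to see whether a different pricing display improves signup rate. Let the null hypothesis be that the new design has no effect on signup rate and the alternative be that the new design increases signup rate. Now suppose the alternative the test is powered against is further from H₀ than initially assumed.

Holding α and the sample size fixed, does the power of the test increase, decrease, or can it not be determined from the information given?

A bigger departure from H₀ is easier for the test to detect, so it fails to reject less often.
Since power = 1 − β and β decreases, power increases.

It increases.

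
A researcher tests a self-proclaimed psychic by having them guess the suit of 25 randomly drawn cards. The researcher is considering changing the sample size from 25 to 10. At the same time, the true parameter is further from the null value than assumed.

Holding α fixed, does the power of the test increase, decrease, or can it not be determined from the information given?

The first change alone would make β increase; the second alone would make β decrease. Which effect dominates depends on the magnitudes, which are not given.
Since power = 1 − β, the effect on power is likewise indeterminate.

Cannot be determined from the information given.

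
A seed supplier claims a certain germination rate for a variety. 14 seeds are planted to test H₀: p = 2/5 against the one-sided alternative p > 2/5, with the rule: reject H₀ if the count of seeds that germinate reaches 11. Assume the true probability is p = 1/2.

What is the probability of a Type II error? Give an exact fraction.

A Type II error is failing to reject when Ha holds: with p = 1/2, β = P(X ≤ 10).
Adding the binomial probabilities P(X=0)+…+P(X=10) at p = 1/2 gives 7957/8192.

7957/8192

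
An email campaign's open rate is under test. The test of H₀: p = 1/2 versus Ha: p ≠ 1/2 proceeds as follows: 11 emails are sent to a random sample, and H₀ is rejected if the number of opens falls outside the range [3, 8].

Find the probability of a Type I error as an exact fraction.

67/1024

Under H₀, K ~ Binomial(11, 1/2); α is the probability of landing in either tail, P(K ≤ 2) + P(K ≥ 9).
Each tail has probability (1 + 11 + 55)/2048; doubling gives α = 134/2048 = 67/1024.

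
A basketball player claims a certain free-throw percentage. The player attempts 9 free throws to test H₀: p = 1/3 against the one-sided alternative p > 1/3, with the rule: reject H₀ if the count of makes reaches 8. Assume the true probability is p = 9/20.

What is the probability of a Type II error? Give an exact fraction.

126837738533/128000000000

β = P(fail to reject H₀ | Ha true) = P(K ≤ 7 | p = 9/20), K ~ Binomial(9, 9/20).
Summing C(9,j)·(9/20)^j·(11/20)^{9-j} for j = 0..7 gives 126837738533/128000000000.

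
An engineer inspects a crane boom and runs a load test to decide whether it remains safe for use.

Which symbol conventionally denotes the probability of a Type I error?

P(Type I error) = P(reject H₀ | H₀ true) = α, the significance level.

α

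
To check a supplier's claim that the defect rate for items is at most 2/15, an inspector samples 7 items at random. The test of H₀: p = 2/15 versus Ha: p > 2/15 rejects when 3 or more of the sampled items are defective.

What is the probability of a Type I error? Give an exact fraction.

623128/11390625

α = P(reject H₀ | H₀ true) = P(S ≥ 3 | p = 2/15), S ~ Binomial(7, 2/15).
α = 1 − P(S ≤ 2) = 1 − 10767497/11390625 = 623128/11390625.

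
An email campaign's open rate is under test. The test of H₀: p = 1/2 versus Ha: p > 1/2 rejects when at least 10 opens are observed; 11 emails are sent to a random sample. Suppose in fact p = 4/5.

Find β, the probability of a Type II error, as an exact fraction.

A Type II error is failing to reject when Ha holds: with p = 4/5, β = P(Y ≤ 9).
Summing C(11,j)·(4/5)^j·(1/5)^{11-j} for j = 0..9 gives 6619897/9765625.

6619897/9765625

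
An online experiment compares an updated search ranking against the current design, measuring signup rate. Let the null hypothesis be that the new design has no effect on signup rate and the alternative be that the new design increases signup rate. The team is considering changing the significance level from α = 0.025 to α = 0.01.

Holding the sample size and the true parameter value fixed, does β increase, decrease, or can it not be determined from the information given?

It increases.

Tightening α shrinks the rejection region. When Ha holds, fewer sample outcomes clear the stricter threshold, so more fall in the acceptance region.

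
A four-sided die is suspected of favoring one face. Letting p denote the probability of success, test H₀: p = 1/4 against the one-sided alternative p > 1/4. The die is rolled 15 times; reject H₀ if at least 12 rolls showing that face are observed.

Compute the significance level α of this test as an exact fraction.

3319/268435456

Under H₀, Y ~ Binomial(15, 1/4), and α = P(Y ≥ 12).
P(Y ≥ 12) = Σ_{j=12}^{15} C(15,j)·(1/4)^j·(3/4)^{15-j} = 3319/268435456.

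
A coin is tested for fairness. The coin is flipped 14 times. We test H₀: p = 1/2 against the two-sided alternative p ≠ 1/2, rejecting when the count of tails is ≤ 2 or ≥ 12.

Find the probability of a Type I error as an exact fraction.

53/4096

α = P(K ≤ 2 or K ≥ 12 | p = 1/2), K ~ Binomial(14, 1/2).
By symmetry, α = 2·P(K ≤ 2) = 2·(1 + 14 + 91)/16384 = 212/16384 = 53/4096.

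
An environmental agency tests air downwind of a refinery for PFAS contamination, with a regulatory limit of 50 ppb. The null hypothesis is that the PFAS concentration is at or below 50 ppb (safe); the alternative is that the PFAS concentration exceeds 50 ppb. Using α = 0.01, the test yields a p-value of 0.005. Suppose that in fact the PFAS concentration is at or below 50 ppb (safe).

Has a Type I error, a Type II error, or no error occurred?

Since p = 0.005 < α = 0.01, H₀ is rejected.
H₀ is true (actually the PFAS concentration is at or below 50 ppb (safe)).
Rejecting a true H₀ is a Type I error.

Type I error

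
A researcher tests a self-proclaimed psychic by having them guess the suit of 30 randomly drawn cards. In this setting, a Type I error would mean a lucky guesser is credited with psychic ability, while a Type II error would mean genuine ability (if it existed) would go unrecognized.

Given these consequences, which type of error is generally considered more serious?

The Type I consequence (a lucky guesser is credited with psychic ability) is more severe than the Type II consequence (genuine ability (if it existed) would go unrecognized).

Type I error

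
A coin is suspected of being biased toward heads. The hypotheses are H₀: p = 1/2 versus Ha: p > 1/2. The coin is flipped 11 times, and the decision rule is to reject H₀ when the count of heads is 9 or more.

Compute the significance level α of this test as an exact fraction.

α = P(reject H₀ | H₀ true) = P(S ≥ 9 | p = 1/2), with S ~ Binomial(11, 1/2).
P(S ≥ 9) = [C(11,9) + C(11,10) + C(11,11)] / 2^11 = (55 + 11 + 1) / 2048 = 67/2048.

67/2048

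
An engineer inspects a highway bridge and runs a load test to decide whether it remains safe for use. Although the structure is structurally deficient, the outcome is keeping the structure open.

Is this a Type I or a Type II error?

Type II error

The null hypothesis here is that the structure meets the required load capacity (safe).
'Keeping the structure open' corresponds to failing to reject H₀.
H₀ was not rejected but H₀ is false — a Type II error (false negative).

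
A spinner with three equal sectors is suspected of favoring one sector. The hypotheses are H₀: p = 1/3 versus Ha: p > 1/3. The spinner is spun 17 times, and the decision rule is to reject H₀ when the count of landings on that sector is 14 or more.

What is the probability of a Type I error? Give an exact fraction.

Under H₀, K ~ Binomial(17, 1/3), and α = P(K ≥ 14).
Summing C(17,j)(1/3)^j(2/3)^{17−j} for j = 14,…,17 gives 6019/129140163.

6019/129140163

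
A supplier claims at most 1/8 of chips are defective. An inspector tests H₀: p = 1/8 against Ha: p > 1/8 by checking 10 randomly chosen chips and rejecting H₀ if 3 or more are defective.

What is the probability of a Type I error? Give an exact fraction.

32078615/268435456

Under H₀, X ~ Binomial(10, 1/8); the Type I error rate is P(X ≥ 3).
α = 1 − P(X ≤ 2) = 1 − 236356841/268435456 = 32078615/268435456.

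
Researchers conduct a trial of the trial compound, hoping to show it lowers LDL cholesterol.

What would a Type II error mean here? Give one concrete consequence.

A Type II error would mean concluding that the drug has no effect on LDL cholesterol (or at least failing to establish that the drug lowers LDL cholesterol) when in fact the drug lowers LDL cholesterol. Consequence: patients are denied access to a medication that would have helped them.

With the conventional null hypothesis that the drug has no effect on LDL cholesterol:
A Type II error is failing to reject H₀ when H₀ is false.
Here that means concluding there is insufficient evidence that the drug works when actually the drug lowers LDL cholesterol.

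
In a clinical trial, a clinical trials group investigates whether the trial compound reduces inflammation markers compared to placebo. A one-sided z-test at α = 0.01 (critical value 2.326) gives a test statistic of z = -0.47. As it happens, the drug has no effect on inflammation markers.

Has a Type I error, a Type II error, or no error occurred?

Neither — the decision is correct.

The conventional null hypothesis is that the drug has no effect on inflammation markers.
Since z = -0.47 ≤ z* = 2.326, H₀ is not rejected.
H₀ is true (actually the drug has no effect on inflammation markers).
The decision matches the true state — no error.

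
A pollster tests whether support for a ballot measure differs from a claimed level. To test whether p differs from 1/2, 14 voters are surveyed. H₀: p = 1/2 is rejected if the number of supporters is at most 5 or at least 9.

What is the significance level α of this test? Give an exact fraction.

α = P(K ≤ 5 or K ≥ 9 | p = 1/2), K ~ Binomial(14, 1/2).
Each tail has probability (1 + 14 + 91 + 364 + 1001 + 2002)/16384; doubling gives α = 6946/16384 = 3473/8192.

3473/8192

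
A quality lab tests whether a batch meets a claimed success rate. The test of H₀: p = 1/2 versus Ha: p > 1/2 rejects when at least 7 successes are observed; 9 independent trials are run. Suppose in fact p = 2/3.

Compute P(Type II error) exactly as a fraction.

12259/19683

β = P(fail to reject H₀ | Ha true) = P(Y ≤ 6 | p = 2/3), Y ~ Binomial(9, 2/3).
Summing C(9,j)·(2/3)^j·(1/3)^{9-j} for j = 0..6 gives 12259/19683.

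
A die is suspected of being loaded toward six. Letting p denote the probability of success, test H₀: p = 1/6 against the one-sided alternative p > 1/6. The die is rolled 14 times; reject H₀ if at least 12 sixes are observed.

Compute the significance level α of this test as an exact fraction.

α = P(reject H₀ | H₀ true) = P(X ≥ 12 | p = 1/6), with X ~ Binomial(14, 1/6).
Summing C(14,j)(1/6)^j(5/6)^{14−j} for j = 12,…,14 gives 391/13060694016.

391/13060694016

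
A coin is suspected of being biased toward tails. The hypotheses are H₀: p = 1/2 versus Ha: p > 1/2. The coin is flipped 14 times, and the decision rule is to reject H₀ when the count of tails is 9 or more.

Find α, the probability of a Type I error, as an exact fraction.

Under H₀, K ~ Binomial(14, 1/2), and α = P(K ≥ 9).
That's C(14,9) + C(14,10) + C(14,11) + C(14,12) + C(14,13) + C(14,14) over 2^14, i.e. (2002 + 1001 + 364 + 91 + 14 + 1)/16384 = 3473/16384.

3473/16384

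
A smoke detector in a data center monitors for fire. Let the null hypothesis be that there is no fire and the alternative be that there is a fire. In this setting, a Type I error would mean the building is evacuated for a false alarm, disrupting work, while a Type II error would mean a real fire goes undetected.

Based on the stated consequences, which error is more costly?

The Type II consequence (a real fire goes undetected) is more severe than the Type I consequence (the building is evacuated for a false alarm, disrupting work).

Type II error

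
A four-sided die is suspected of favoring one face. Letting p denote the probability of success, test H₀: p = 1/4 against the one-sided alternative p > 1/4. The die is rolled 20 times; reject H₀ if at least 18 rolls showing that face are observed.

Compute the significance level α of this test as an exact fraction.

Under H₀, K ~ Binomial(20, 1/4), and α = P(K ≥ 18).
P(K ≥ 18) = Σ_{j=18}^{20} C(20,j)·(1/4)^j·(3/4)^{20-j} = 1771/1099511627776.

1771/1099511627776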